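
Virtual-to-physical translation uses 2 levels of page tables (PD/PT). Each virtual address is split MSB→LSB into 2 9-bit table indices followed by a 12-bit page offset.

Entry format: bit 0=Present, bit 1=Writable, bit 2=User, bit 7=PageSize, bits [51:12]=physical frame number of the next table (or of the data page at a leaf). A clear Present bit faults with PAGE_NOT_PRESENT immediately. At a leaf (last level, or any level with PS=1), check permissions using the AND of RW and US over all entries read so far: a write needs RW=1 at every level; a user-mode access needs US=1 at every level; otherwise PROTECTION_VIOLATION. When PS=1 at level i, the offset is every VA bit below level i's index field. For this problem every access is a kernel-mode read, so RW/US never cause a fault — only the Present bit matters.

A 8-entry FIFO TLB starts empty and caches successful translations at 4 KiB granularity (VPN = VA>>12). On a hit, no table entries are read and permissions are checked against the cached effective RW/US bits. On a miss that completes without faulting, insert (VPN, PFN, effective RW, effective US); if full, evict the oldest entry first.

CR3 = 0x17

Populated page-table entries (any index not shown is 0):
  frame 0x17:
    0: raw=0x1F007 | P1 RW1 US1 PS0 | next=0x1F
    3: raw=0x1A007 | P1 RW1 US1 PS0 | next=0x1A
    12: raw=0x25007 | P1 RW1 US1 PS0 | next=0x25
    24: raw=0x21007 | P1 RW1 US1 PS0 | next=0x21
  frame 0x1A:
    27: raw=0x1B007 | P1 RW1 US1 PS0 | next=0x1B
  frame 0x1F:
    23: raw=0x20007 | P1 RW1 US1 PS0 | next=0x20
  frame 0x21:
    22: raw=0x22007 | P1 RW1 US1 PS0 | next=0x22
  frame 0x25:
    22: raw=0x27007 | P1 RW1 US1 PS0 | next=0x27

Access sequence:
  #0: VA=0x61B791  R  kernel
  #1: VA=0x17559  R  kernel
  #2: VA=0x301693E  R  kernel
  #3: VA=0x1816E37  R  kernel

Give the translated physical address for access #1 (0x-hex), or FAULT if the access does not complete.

Walk each access:
#0 VA=0x61B791 (r,kernel):
  lvl0: tbl 0x17, slot 3 ⇒ 0x1A007 (P1/RW1/US1/PS0)
  lvl1: tbl 0x1A, slot 27 ⇒ 0x1B007 (P1/RW1/US1/PS0)
  ✓ 0x1B791  — 2 lookups
#1 VA=0x17559 (r,kernel):
  lvl0: tbl 0x17, slot 0 ⇒ 0x1F007 (P1/RW1/US1/PS0)
  lvl1: tbl 0x1F, slot 23 ⇒ 0x20007 (P1/RW1/US1/PS0)
  ✓ 0x20559  — 2 lookups
#2 VA=0x301693E (r,kernel):
  lvl0: tbl 0x17, slot 24 ⇒ 0x21007 (P1/RW1/US1/PS0)
  lvl1: tbl 0x21, slot 22 ⇒ 0x22007 (P1/RW1/US1/PS0)
  ✓ 0x2293E  — 2 lookups
#3 VA=0x1816E37 (r,kernel):
  lvl0: tbl 0x17, slot 12 ⇒ 0x25007 (P1/RW1/US1/PS0)
  lvl1: tbl 0x25, slot 22 ⇒ 0x27007 (P1/RW1/US1/PS0)
  ✓ 0x27E37  — 2 lookups

Access #1 PA: 0x20559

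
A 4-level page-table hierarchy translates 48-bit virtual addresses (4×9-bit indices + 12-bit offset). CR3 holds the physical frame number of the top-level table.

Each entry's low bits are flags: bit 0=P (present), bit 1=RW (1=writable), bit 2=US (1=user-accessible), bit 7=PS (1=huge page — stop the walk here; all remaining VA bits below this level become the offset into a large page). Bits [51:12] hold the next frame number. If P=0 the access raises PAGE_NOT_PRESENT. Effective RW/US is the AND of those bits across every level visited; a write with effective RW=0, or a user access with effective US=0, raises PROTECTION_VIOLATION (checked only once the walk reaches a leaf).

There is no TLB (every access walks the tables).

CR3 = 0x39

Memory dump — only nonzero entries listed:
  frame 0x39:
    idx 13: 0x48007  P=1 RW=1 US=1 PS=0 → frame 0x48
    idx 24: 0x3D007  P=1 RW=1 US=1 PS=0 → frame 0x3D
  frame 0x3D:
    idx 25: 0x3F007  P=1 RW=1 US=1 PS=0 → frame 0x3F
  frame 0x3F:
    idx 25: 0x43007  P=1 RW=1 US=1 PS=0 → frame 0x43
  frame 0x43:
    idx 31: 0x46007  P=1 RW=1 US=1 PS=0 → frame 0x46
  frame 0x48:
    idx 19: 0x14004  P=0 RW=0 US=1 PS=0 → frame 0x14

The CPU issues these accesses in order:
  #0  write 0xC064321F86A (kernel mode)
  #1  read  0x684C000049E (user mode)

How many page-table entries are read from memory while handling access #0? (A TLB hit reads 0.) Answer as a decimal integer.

Per-access translation:
#0 VA=0xC064321F86A (w,kernel):
  lvl0: tbl 0x39, slot 24 ⇒ 0x3D007 (P1/RW1/US1/PS0)
  lvl1: tbl 0x3D, slot 25 ⇒ 0x3F007 (P1/RW1/US1/PS0)
  lvl2: tbl 0x3F, slot 25 ⇒ 0x43007 (P1/RW1/US1/PS0)
  lvl3: tbl 0x43, slot 31 ⇒ 0x46007 (P1/RW1/US1/PS0)
  ✓ 0x4686A  — 4 lookups
#1 VA=0x684C000049E (r,user):
  lvl0: tbl 0x39, slot 13 ⇒ 0x48007 (P1/RW1/US1/PS0)
  lvl1: tbl 0x48, slot 19 ⇒ 0x14004 (P0/RW0/US1/PS0)
  ⇒ fault: PAGE_NOT_PRESENT  — 2 lookups

Entries read for #0: 4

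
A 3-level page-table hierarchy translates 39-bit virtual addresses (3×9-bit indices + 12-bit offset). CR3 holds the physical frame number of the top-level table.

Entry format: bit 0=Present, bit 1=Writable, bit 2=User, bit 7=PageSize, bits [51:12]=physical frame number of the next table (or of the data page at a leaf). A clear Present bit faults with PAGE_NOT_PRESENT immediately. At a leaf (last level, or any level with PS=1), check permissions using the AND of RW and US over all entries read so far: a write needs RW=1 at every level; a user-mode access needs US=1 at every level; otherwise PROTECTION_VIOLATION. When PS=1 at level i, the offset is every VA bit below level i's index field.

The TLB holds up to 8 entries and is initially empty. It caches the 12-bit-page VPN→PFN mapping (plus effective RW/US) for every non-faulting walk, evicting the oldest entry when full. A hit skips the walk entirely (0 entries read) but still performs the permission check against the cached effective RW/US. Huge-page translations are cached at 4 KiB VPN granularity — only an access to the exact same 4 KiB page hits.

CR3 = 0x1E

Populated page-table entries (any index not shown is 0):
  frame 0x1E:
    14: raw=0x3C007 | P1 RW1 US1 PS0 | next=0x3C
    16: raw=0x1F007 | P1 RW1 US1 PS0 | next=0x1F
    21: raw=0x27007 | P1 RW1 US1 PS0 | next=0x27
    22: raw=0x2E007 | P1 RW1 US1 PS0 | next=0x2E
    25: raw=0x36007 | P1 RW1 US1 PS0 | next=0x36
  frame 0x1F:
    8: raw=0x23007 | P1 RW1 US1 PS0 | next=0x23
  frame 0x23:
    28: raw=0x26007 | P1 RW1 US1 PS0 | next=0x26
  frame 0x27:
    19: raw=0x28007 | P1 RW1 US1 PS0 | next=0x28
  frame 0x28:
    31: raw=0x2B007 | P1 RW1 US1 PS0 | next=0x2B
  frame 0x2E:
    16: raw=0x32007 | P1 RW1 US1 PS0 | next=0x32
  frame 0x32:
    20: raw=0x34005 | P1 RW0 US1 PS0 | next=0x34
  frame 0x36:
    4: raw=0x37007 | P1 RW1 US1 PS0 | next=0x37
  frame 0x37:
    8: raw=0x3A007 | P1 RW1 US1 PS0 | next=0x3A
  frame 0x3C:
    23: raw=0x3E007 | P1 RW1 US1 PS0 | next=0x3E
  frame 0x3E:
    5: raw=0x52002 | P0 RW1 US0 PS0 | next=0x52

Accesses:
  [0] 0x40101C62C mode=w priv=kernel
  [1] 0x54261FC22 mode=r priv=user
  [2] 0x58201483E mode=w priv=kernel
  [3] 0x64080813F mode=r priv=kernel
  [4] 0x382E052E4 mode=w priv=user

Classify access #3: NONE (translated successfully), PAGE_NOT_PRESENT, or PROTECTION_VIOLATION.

Walk each access:
#0 VA=0x40101C62C (w,kernel):
  lvl0: tbl 0x1E, slot 16 ⇒ 0x1F007 (P1/RW1/US1/PS0)
  lvl1: tbl 0x1F, slot 8 ⇒ 0x23007 (P1/RW1/US1/PS0)
  lvl2: tbl 0x23, slot 28 ⇒ 0x26007 (P1/RW1/US1/PS0)
  ✓ 0x2662C  — 3 lookups
#1 VA=0x54261FC22 (r,user):
  lvl0: tbl 0x1E, slot 21 ⇒ 0x27007 (P1/RW1/US1/PS0)
  lvl1: tbl 0x27, slot 19 ⇒ 0x28007 (P1/RW1/US1/PS0)
  lvl2: tbl 0x28, slot 31 ⇒ 0x2B007 (P1/RW1/US1/PS0)
  ✓ 0x2BC22  — 3 lookups
#2 VA=0x58201483E (w,kernel):
  lvl0: tbl 0x1E, slot 22 ⇒ 0x2E007 (P1/RW1/US1/PS0)
  lvl1: tbl 0x2E, slot 16 ⇒ 0x32007 (P1/RW1/US1/PS0)
  lvl2: tbl 0x32, slot 20 ⇒ 0x34005 (P1/RW0/US1/PS0)
  → PROTECTION_VIOLATION  (3 entries read)
#3 VA=0x64080813F (r,kernel):
  lvl0: tbl 0x1E, slot 25 ⇒ 0x36007 (P1/RW1/US1/PS0)
  lvl1: tbl 0x36, slot 4 ⇒ 0x37007 (P1/RW1/US1/PS0)
  lvl2: tbl 0x37, slot 8 ⇒ 0x3A007 (P1/RW1/US1/PS0)
  ✓ 0x3A13F  — 3 lookups
#4 VA=0x382E052E4 (w,user):
  lvl0: tbl 0x1E, slot 14 ⇒ 0x3C007 (P1/RW1/US1/PS0)
  lvl1: tbl 0x3C, slot 23 ⇒ 0x3E007 (P1/RW1/US1/PS0)
  lvl2: tbl 0x3E, slot 5 ⇒ 0x52002 (P0/RW1/US0/PS0)
  → PAGE_NOT_PRESENT  (3 entries read)

Access #3 fault: NONE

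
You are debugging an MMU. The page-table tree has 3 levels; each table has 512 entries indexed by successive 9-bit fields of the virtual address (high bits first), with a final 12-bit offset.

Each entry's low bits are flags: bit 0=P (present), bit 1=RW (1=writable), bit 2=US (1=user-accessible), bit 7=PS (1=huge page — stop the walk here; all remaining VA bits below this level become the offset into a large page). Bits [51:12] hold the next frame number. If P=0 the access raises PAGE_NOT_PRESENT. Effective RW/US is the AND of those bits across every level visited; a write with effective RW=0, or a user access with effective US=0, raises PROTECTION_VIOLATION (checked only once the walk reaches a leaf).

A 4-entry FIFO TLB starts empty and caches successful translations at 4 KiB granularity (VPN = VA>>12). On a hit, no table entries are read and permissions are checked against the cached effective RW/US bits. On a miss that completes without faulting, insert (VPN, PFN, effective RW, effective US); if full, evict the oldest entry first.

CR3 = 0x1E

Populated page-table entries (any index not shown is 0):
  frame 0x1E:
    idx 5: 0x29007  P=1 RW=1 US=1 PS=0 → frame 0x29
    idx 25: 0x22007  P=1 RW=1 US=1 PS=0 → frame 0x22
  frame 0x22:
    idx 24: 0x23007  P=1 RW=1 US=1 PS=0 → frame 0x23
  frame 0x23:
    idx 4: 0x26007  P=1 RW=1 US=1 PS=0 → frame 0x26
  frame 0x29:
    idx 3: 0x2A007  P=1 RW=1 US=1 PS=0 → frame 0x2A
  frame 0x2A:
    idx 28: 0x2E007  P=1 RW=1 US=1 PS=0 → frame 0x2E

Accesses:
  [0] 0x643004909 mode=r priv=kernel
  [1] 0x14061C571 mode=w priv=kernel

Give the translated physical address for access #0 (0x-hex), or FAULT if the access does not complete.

Per-access translation:
#0 VA=0x643004909 (r,kernel):
  L0 @0x1E[25] → 0x22007  P=1,RW=1,US=1,PS=0
  L1 @0x22[24] → 0x23007  P=1,RW=1,US=1,PS=0
  L2 @0x23[4] → 0x26007  P=1,RW=1,US=1,PS=0
  ⇒ phys 0x26909  [3 reads]
#1 VA=0x14061C571 (w,kernel):
  L0 @0x1E[5] → 0x29007  P=1,RW=1,US=1,PS=0
  L1 @0x29[3] → 0x2A007  P=1,RW=1,US=1,PS=0
  L2 @0x2A[28] → 0x2E007  P=1,RW=1,US=1,PS=0
  ⇒ phys 0x2E571  [3 reads]

Access #0 PA: 0x26909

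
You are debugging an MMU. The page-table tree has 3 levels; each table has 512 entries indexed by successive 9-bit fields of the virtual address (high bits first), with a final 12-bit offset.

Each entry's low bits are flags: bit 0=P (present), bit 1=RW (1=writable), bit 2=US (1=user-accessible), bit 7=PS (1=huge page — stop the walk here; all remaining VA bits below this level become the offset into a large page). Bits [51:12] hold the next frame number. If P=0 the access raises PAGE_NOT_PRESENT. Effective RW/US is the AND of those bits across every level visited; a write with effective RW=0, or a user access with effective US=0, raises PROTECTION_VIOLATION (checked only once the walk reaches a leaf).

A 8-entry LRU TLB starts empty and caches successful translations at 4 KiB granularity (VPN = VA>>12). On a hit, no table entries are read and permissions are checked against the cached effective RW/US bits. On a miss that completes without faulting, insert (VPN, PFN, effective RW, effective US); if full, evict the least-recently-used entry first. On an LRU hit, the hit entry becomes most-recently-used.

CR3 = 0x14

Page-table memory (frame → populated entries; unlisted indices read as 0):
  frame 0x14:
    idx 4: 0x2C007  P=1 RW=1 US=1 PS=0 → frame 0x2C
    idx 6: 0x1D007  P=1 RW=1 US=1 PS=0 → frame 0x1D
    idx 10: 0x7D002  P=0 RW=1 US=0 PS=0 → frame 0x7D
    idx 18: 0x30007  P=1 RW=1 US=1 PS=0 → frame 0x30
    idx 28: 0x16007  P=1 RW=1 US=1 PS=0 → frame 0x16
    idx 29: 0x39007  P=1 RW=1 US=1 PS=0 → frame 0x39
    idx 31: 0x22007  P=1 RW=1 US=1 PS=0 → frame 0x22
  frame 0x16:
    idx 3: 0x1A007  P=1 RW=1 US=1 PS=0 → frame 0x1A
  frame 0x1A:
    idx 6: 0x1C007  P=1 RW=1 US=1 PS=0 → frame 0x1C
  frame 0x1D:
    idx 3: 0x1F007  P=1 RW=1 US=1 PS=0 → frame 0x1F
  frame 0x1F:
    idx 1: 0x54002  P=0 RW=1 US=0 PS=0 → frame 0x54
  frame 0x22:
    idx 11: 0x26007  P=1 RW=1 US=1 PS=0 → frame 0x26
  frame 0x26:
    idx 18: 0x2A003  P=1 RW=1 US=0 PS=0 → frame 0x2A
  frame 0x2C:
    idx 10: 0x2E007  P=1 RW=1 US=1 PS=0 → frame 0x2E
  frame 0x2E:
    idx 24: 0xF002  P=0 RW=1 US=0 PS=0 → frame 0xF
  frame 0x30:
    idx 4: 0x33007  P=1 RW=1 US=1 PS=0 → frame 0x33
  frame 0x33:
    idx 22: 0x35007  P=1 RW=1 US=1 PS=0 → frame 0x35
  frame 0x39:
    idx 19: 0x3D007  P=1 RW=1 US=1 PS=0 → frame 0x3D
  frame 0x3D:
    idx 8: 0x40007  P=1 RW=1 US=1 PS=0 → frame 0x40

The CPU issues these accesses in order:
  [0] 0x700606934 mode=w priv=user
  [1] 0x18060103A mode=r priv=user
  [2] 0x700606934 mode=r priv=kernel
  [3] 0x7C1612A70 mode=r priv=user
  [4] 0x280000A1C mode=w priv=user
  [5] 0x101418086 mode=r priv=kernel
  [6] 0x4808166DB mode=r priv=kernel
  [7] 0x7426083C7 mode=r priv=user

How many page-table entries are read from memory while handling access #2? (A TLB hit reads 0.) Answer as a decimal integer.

Walk each access:
#0 VA=0x700606934 (w,user):
  lvl0: tbl 0x14, slot 28 ⇒ 0x16007 (P1/RW1/US1/PS0)
  lvl1: tbl 0x16, slot 3 ⇒ 0x1A007 (P1/RW1/US1/PS0)
  lvl2: tbl 0x1A, slot 6 ⇒ 0x1C007 (P1/RW1/US1/PS0)
  → PA=0x1C934  (3 entries read)
#1 VA=0x18060103A (r,user):
  lvl0: tbl 0x14, slot 6 ⇒ 0x1D007 (P1/RW1/US1/PS0)
  lvl1: tbl 0x1D, slot 3 ⇒ 0x1F007 (P1/RW1/US1/PS0)
  lvl2: tbl 0x1F, slot 1 ⇒ 0x54002 (P0/RW1/US0/PS0)
  → PAGE_NOT_PRESENT  (3 entries read)
#2 VA=0x700606934 (r,kernel):
  TLB hit vpn=0x700606 → PA=0x1C934
#3 VA=0x7C1612A70 (r,user):
  lvl0: tbl 0x14, slot 31 ⇒ 0x22007 (P1/RW1/US1/PS0)
  lvl1: tbl 0x22, slot 11 ⇒ 0x26007 (P1/RW1/US1/PS0)
  lvl2: tbl 0x26, slot 18 ⇒ 0x2A003 (P1/RW1/US0/PS0)
  → PROTECTION_VIOLATION  (3 entries read)
#4 VA=0x280000A1C (w,user):
  lvl0: tbl 0x14, slot 10 ⇒ 0x7D002 (P0/RW1/US0/PS0)
  → PAGE_NOT_PRESENT  (1 entries read)
#5 VA=0x101418086 (r,kernel):
  lvl0: tbl 0x14, slot 4 ⇒ 0x2C007 (P1/RW1/US1/PS0)
  lvl1: tbl 0x2C, slot 10 ⇒ 0x2E007 (P1/RW1/US1/PS0)
  lvl2: tbl 0x2E, slot 24 ⇒ 0xF002 (P0/RW1/US0/PS0)
  → PAGE_NOT_PRESENT  (3 entries read)
#6 VA=0x4808166DB (r,kernel):
  lvl0: tbl 0x14, slot 18 ⇒ 0x30007 (P1/RW1/US1/PS0)
  lvl1: tbl 0x30, slot 4 ⇒ 0x33007 (P1/RW1/US1/PS0)
  lvl2: tbl 0x33, slot 22 ⇒ 0x35007 (P1/RW1/US1/PS0)
  → PA=0x356DB  (3 entries read)
#7 VA=0x7426083C7 (r,user):
  lvl0: tbl 0x14, slot 29 ⇒ 0x39007 (P1/RW1/US1/PS0)
  lvl1: tbl 0x39, slot 19 ⇒ 0x3D007 (P1/RW1/US1/PS0)
  lvl2: tbl 0x3D, slot 8 ⇒ 0x40007 (P1/RW1/US1/PS0)
  → PA=0x403C7  (3 entries read)

Entries read for #2: 0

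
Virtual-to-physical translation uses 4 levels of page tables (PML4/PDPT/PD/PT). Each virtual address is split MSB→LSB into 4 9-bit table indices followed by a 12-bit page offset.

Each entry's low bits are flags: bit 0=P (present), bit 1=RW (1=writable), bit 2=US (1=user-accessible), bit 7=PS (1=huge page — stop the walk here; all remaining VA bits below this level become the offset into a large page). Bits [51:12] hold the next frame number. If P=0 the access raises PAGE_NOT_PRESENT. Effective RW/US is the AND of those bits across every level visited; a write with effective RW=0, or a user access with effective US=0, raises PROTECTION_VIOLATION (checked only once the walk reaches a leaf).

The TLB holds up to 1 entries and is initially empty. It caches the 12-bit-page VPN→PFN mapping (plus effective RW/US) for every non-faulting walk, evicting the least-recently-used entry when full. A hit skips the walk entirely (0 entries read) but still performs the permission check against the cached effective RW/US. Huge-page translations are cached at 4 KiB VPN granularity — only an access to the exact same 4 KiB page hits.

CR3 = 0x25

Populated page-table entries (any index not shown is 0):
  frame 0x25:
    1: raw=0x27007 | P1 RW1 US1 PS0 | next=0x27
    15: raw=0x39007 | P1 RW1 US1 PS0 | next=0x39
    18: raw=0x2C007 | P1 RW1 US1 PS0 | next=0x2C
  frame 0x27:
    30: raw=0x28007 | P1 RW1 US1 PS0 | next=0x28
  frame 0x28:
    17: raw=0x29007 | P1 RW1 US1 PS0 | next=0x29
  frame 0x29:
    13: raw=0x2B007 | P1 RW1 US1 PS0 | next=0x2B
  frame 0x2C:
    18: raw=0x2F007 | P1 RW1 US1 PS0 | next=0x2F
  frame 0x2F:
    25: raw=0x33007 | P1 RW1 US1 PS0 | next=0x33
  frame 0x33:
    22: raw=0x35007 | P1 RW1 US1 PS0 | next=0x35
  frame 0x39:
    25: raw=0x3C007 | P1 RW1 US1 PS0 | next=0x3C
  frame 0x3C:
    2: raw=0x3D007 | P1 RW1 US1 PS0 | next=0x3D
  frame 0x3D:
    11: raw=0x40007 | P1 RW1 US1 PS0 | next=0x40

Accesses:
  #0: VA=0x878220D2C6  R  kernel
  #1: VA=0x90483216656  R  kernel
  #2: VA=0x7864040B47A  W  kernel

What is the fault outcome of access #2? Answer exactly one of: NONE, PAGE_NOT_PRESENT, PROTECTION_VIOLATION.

Walk each access:
#0 VA=0x878220D2C6 (r,kernel):
  L0 @0x25[1] → 0x27007  P=1,RW=1,US=1,PS=0
  L1 @0x27[30] → 0x28007  P=1,RW=1,US=1,PS=0
  L2 @0x28[17] → 0x29007  P=1,RW=1,US=1,PS=0
  L3 @0x29[13] → 0x2B007  P=1,RW=1,US=1,PS=0
  → PA=0x2B2C6  (4 entries read)
#1 VA=0x90483216656 (r,kernel):
  L0 @0x25[18] → 0x2C007  P=1,RW=1,US=1,PS=0
  L1 @0x2C[18] → 0x2F007  P=1,RW=1,US=1,PS=0
  L2 @0x2F[25] → 0x33007  P=1,RW=1,US=1,PS=0
  L3 @0x33[22] → 0x35007  P=1,RW=1,US=1,PS=0
  → PA=0x35656  (4 entries read)
#2 VA=0x7864040B47A (w,kernel):
  L0 @0x25[15] → 0x39007  P=1,RW=1,US=1,PS=0
  L1 @0x39[25] → 0x3C007  P=1,RW=1,US=1,PS=0
  L2 @0x3C[2] → 0x3D007  P=1,RW=1,US=1,PS=0
  L3 @0x3D[11] → 0x40007  P=1,RW=1,US=1,PS=0
  → PA=0x4047A  (4 entries read)

Access #2 fault: NONE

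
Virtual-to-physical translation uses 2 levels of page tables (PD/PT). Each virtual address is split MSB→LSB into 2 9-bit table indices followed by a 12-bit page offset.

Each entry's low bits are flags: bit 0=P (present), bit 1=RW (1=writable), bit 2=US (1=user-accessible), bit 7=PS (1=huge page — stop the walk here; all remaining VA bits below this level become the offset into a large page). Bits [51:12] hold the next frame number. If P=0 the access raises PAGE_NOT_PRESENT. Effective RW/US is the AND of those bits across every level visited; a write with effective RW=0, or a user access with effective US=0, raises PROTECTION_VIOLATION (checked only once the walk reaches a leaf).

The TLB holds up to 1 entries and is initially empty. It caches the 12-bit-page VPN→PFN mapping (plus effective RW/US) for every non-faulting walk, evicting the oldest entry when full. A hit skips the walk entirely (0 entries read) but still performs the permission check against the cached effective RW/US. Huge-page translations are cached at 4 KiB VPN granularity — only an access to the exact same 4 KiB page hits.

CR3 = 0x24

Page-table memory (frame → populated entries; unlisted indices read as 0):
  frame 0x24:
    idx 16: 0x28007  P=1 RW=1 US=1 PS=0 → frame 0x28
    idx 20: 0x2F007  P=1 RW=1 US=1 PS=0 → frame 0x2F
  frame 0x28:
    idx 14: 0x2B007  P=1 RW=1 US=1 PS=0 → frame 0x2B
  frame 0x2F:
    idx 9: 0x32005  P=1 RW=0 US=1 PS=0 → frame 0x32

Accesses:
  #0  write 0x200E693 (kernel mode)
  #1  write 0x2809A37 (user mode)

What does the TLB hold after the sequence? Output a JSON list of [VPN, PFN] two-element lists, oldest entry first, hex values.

Trace:
#0 VA=0x200E693 (w,kernel):
  L0 @0x24[16] → 0x28007  P=1,RW=1,US=1,PS=0
  L1 @0x28[14] → 0x2B007  P=1,RW=1,US=1,PS=0
  → PA=0x2B693  (2 entries read)
#1 VA=0x2809A37 (w,user):
  L0 @0x24[20] → 0x2F007  P=1,RW=1,US=1,PS=0
  L1 @0x2F[9] → 0x32005  P=1,RW=0,US=1,PS=0
  → PROTECTION_VIOLATION  (2 entries read)

TLB: [["0x200E", "0x2B"]]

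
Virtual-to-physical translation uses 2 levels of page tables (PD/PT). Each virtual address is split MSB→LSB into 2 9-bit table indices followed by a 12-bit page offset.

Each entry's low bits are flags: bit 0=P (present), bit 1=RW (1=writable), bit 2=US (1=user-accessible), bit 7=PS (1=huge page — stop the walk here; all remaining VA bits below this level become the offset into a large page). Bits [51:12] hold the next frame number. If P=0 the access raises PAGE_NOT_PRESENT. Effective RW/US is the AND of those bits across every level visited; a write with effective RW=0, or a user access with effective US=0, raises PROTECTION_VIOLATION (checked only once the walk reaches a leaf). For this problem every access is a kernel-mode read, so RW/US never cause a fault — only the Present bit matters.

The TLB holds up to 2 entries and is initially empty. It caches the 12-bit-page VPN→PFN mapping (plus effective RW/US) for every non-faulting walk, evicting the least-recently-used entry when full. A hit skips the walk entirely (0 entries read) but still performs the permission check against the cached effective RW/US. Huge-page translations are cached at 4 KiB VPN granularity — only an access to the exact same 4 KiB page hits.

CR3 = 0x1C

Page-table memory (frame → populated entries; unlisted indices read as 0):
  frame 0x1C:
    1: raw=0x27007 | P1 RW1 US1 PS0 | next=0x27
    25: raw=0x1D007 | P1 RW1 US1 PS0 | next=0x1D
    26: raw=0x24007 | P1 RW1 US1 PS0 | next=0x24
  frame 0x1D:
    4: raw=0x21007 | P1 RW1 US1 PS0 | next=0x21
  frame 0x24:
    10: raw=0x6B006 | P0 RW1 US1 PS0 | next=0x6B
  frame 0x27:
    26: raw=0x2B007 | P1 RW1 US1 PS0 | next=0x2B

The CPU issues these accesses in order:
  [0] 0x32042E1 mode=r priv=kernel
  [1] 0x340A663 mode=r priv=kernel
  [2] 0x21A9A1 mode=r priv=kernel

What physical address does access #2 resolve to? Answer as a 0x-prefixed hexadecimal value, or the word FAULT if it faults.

Per-access translation:
#0 VA=0x32042E1 (r,kernel):
  L0: frame=0x1C idx=25 entry=0x1D007 [P=1 RW=1 US=1 PS=0]
  L1: frame=0x1D idx=4 entry=0x21007 [P=1 RW=1 US=1 PS=0]
  ⇒ phys 0x212E1  [2 reads]
#1 VA=0x340A663 (r,kernel):
  L0: frame=0x1C idx=26 entry=0x24007 [P=1 RW=1 US=1 PS=0]
  L1: frame=0x24 idx=10 entry=0x6B006 [P=0 RW=1 US=1 PS=0]
  ✗ PAGE_NOT_PRESENT  [2 reads]
#2 VA=0x21A9A1 (r,kernel):
  L0: frame=0x1C idx=1 entry=0x27007 [P=1 RW=1 US=1 PS=0]
  L1: frame=0x27 idx=26 entry=0x2B007 [P=1 RW=1 US=1 PS=0]
  ⇒ phys 0x2B9A1  [2 reads]

Access #2 PA: 0x2B9A1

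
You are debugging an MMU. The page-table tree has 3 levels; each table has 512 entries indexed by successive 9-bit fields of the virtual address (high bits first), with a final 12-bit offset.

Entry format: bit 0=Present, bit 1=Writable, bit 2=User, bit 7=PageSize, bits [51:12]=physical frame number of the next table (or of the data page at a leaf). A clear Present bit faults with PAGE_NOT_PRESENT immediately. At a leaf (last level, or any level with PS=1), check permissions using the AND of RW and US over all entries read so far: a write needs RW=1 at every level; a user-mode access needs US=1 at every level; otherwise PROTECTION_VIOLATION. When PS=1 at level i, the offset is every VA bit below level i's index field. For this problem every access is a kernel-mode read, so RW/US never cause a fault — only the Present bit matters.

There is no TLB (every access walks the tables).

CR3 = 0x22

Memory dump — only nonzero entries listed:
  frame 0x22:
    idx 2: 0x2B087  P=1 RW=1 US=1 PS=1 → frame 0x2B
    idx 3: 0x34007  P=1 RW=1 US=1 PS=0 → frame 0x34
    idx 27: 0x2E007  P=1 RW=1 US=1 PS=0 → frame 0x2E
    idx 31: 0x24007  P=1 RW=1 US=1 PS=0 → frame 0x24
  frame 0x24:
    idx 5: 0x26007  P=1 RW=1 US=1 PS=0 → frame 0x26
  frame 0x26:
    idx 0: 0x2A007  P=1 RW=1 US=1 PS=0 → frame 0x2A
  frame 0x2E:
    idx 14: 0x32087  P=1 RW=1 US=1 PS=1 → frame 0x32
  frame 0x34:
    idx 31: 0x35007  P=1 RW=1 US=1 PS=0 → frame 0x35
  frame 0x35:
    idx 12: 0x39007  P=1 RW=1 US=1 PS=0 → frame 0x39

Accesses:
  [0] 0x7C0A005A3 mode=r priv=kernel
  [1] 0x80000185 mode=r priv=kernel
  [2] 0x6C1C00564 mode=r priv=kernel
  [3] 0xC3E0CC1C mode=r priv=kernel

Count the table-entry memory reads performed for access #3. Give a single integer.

Trace:
#0 VA=0x7C0A005A3 (r,kernel):
  lvl0: tbl 0x22, slot 31 ⇒ 0x24007 (P1/RW1/US1/PS0)
  lvl1: tbl 0x24, slot 5 ⇒ 0x26007 (P1/RW1/US1/PS0)
  lvl2: tbl 0x26, slot 0 ⇒ 0x2A007 (P1/RW1/US1/PS0)
  ✓ 0x2A5A3  — 3 lookups
#1 VA=0x80000185 (r,kernel):
  lvl0: tbl 0x22, slot 2 ⇒ 0x2B087 (P1/RW1/US1/PS1)
  ✓ 0x2B185 (huge @L0)  — 1 lookups
#2 VA=0x6C1C00564 (r,kernel):
  lvl0: tbl 0x22, slot 27 ⇒ 0x2E007 (P1/RW1/US1/PS0)
  lvl1: tbl 0x2E, slot 14 ⇒ 0x32087 (P1/RW1/US1/PS1)
  ✓ 0x32564 (huge @L1)  — 2 lookups
#3 VA=0xC3E0CC1C (r,kernel):
  lvl0: tbl 0x22, slot 3 ⇒ 0x34007 (P1/RW1/US1/PS0)
  lvl1: tbl 0x34, slot 31 ⇒ 0x35007 (P1/RW1/US1/PS0)
  lvl2: tbl 0x35, slot 12 ⇒ 0x39007 (P1/RW1/US1/PS0)
  ✓ 0x39C1C  — 3 lookups

Entries read for #3: 3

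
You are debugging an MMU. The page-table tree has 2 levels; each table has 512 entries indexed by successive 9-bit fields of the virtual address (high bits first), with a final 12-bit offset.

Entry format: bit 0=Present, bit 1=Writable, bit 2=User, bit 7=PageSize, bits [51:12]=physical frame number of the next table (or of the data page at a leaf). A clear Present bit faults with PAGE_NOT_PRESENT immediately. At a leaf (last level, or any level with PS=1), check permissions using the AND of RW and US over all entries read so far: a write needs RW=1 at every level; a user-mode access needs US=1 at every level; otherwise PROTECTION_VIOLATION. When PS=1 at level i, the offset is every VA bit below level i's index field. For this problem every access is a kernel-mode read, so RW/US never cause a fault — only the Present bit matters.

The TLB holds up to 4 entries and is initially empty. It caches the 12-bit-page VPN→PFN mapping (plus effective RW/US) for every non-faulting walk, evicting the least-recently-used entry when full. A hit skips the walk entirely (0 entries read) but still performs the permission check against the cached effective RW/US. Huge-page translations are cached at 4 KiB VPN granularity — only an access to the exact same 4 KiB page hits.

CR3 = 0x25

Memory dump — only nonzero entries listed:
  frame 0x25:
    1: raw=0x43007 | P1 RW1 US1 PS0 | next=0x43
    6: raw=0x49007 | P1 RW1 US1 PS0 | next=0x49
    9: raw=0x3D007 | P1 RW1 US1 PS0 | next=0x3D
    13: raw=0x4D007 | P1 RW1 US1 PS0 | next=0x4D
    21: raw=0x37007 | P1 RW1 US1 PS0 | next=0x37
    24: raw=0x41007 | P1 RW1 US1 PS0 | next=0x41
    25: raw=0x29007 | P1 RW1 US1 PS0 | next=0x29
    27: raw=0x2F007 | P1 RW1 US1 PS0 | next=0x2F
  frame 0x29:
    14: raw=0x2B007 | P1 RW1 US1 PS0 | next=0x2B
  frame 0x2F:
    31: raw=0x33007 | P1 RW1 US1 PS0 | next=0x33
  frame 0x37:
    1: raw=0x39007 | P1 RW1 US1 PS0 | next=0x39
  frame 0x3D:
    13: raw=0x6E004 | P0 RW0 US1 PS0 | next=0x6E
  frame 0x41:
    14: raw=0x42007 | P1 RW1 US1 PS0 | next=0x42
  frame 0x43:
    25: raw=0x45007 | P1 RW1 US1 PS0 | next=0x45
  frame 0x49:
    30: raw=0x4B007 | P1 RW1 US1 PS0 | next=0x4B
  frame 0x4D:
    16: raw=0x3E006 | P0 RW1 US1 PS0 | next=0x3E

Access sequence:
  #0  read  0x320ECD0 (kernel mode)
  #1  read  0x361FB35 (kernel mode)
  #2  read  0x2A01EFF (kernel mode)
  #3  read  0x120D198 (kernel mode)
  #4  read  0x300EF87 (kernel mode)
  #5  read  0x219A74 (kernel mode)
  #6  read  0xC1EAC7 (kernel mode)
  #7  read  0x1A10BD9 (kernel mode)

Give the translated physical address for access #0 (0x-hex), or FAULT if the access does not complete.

Trace:
#0 VA=0x320ECD0 (r,kernel):
  lvl0: tbl 0x25, slot 25 ⇒ 0x29007 (P1/RW1/US1/PS0)
  lvl1: tbl 0x29, slot 14 ⇒ 0x2B007 (P1/RW1/US1/PS0)
  ⇒ phys 0x2BCD0  [2 reads]
#1 VA=0x361FB35 (r,kernel):
  lvl0: tbl 0x25, slot 27 ⇒ 0x2F007 (P1/RW1/US1/PS0)
  lvl1: tbl 0x2F, slot 31 ⇒ 0x33007 (P1/RW1/US1/PS0)
  ⇒ phys 0x33B35  [2 reads]
#2 VA=0x2A01EFF (r,kernel):
  lvl0: tbl 0x25, slot 21 ⇒ 0x37007 (P1/RW1/US1/PS0)
  lvl1: tbl 0x37, slot 1 ⇒ 0x39007 (P1/RW1/US1/PS0)
  ⇒ phys 0x39EFF  [2 reads]
#3 VA=0x120D198 (r,kernel):
  lvl0: tbl 0x25, slot 9 ⇒ 0x3D007 (P1/RW1/US1/PS0)
  lvl1: tbl 0x3D, slot 13 ⇒ 0x6E004 (P0/RW0/US1/PS0)
  ✗ PAGE_NOT_PRESENT  [2 reads]
#4 VA=0x300EF87 (r,kernel):
  lvl0: tbl 0x25, slot 24 ⇒ 0x41007 (P1/RW1/US1/PS0)
  lvl1: tbl 0x41, slot 14 ⇒ 0x42007 (P1/RW1/US1/PS0)
  ⇒ phys 0x42F87  [2 reads]
#5 VA=0x219A74 (r,kernel):
  lvl0: tbl 0x25, slot 1 ⇒ 0x43007 (P1/RW1/US1/PS0)
  lvl1: tbl 0x43, slot 25 ⇒ 0x45007 (P1/RW1/US1/PS0)
  ⇒ phys 0x45A74  [2 reads]
#6 VA=0xC1EAC7 (r,kernel):
  lvl0: tbl 0x25, slot 6 ⇒ 0x49007 (P1/RW1/US1/PS0)
  lvl1: tbl 0x49, slot 30 ⇒ 0x4B007 (P1/RW1/US1/PS0)
  ⇒ phys 0x4BAC7  [2 reads]
#7 VA=0x1A10BD9 (r,kernel):
  lvl0: tbl 0x25, slot 13 ⇒ 0x4D007 (P1/RW1/US1/PS0)
  lvl1: tbl 0x4D, slot 16 ⇒ 0x3E006 (P0/RW1/US1/PS0)
  ✗ PAGE_NOT_PRESENT  [2 reads]

Access #0 PA: 0x2BCD0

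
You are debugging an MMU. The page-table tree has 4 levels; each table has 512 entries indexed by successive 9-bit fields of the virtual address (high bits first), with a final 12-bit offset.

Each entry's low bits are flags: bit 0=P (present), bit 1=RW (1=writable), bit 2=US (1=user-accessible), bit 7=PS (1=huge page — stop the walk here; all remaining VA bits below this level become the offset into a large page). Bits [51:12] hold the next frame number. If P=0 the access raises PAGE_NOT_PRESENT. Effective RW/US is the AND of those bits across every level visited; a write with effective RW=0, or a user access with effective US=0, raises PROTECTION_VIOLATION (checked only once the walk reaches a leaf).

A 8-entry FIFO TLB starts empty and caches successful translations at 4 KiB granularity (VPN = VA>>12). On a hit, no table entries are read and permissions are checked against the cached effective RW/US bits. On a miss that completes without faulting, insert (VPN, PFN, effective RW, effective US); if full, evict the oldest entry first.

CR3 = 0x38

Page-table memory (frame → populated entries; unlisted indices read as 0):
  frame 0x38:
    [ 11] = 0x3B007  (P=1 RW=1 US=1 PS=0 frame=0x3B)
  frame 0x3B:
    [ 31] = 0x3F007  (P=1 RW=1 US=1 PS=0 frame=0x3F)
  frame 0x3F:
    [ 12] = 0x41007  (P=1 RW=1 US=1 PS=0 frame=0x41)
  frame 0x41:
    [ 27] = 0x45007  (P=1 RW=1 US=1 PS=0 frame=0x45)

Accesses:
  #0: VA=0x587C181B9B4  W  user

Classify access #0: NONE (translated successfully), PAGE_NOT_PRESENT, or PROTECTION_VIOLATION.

Per-access translation:
#0 VA=0x587C181B9B4 (w,user):
  lvl0: tbl 0x38, slot 11 ⇒ 0x3B007 (P1/RW1/US1/PS0)
  lvl1: tbl 0x3B, slot 31 ⇒ 0x3F007 (P1/RW1/US1/PS0)
  lvl2: tbl 0x3F, slot 12 ⇒ 0x41007 (P1/RW1/US1/PS0)
  lvl3: tbl 0x41, slot 27 ⇒ 0x45007 (P1/RW1/US1/PS0)
  ⇒ phys 0x459B4  [4 reads]

Access #0 fault: NONE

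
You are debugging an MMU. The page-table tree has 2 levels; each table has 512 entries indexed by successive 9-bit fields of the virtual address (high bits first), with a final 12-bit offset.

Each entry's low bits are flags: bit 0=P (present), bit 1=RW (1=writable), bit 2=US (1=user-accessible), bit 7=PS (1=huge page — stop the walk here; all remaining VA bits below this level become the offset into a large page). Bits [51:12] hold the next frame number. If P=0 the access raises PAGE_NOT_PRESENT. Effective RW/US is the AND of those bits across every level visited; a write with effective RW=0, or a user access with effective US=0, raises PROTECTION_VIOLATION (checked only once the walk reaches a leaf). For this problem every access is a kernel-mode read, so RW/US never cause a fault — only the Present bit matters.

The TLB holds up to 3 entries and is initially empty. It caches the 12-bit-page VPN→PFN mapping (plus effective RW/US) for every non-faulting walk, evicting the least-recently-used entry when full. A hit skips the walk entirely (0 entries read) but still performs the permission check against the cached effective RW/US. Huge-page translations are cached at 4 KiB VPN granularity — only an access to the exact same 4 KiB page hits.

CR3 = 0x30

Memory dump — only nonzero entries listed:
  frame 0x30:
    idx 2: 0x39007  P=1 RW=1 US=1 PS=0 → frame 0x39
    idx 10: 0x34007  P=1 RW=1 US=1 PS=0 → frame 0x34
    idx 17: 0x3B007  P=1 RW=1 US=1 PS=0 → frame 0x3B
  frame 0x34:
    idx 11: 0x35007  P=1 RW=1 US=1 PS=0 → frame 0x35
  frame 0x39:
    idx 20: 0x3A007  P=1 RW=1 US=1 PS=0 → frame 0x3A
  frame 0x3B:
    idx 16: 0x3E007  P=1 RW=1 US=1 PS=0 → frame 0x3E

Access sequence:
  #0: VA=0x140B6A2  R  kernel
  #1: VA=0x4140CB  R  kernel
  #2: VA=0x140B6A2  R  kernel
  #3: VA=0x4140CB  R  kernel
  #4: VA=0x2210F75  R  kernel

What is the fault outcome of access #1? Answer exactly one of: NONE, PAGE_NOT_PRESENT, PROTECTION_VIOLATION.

Per-access translation:
#0 VA=0x140B6A2 (r,kernel):
  [0] read 0x30 idx=10: raw=0x34007 flags P=1 W=1 U=1 S=0
  [1] read 0x34 idx=11: raw=0x35007 flags P=1 W=1 U=1 S=0
  → PA=0x356A2  (2 entries read)
#1 VA=0x4140CB (r,kernel):
  [0] read 0x30 idx=2: raw=0x39007 flags P=1 W=1 U=1 S=0
  [1] read 0x39 idx=20: raw=0x3A007 flags P=1 W=1 U=1 S=0
  → PA=0x3A0CB  (2 entries read)
#2 VA=0x140B6A2 (r,kernel):
  TLB hit vpn=0x140B → PA=0x356A2
#3 VA=0x4140CB (r,kernel):
  TLB hit vpn=0x414 → PA=0x3A0CB
#4 VA=0x2210F75 (r,kernel):
  [0] read 0x30 idx=17: raw=0x3B007 flags P=1 W=1 U=1 S=0
  [1] read 0x3B idx=16: raw=0x3E007 flags P=1 W=1 U=1 S=0
  → PA=0x3EF75  (2 entries read)

Access #1 fault: NONE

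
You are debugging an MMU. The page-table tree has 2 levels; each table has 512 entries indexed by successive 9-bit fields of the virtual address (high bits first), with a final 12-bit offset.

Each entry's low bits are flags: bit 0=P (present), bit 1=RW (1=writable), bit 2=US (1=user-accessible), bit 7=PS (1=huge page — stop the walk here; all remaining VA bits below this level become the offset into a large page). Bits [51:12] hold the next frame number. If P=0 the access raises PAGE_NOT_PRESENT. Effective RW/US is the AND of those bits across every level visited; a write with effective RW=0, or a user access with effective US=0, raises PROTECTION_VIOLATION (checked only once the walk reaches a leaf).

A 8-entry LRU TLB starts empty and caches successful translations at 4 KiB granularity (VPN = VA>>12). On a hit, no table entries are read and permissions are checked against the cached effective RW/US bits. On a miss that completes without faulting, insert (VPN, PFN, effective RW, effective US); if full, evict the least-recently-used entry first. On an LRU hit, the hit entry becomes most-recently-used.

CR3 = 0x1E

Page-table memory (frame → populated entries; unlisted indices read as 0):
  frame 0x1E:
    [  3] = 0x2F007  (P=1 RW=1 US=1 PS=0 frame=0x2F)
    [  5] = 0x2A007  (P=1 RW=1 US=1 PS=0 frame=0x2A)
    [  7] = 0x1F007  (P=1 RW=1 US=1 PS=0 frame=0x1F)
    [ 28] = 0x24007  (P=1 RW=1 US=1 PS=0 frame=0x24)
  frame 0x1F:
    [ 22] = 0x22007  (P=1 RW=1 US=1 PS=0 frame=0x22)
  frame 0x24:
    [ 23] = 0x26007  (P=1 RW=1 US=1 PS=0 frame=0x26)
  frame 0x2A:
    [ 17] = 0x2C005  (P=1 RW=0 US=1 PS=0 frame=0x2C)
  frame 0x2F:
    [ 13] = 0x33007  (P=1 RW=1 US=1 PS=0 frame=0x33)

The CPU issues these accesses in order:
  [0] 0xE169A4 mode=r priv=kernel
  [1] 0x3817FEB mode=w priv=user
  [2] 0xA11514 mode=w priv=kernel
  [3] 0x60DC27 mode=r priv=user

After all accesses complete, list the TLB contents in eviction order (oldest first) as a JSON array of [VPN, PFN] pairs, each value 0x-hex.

Per-access translation:
#0 VA=0xE169A4 (r,kernel):
  lvl0: tbl 0x1E, slot 7 ⇒ 0x1F007 (P1/RW1/US1/PS0)
  lvl1: tbl 0x1F, slot 22 ⇒ 0x22007 (P1/RW1/US1/PS0)
  ✓ 0x229A4  — 2 lookups
#1 VA=0x3817FEB (w,user):
  lvl0: tbl 0x1E, slot 28 ⇒ 0x24007 (P1/RW1/US1/PS0)
  lvl1: tbl 0x24, slot 23 ⇒ 0x26007 (P1/RW1/US1/PS0)
  ✓ 0x26FEB  — 2 lookups
#2 VA=0xA11514 (w,kernel):
  lvl0: tbl 0x1E, slot 5 ⇒ 0x2A007 (P1/RW1/US1/PS0)
  lvl1: tbl 0x2A, slot 17 ⇒ 0x2C005 (P1/RW0/US1/PS0)
  ⇒ fault: PROTECTION_VIOLATION  — 2 lookups
#3 VA=0x60DC27 (r,user):
  lvl0: tbl 0x1E, slot 3 ⇒ 0x2F007 (P1/RW1/US1/PS0)
  lvl1: tbl 0x2F, slot 13 ⇒ 0x33007 (P1/RW1/US1/PS0)
  ✓ 0x33C27  — 2 lookups

TLB: [["0xE16", "0x22"], ["0x3817", "0x26"], ["0x60D", "0x33"]]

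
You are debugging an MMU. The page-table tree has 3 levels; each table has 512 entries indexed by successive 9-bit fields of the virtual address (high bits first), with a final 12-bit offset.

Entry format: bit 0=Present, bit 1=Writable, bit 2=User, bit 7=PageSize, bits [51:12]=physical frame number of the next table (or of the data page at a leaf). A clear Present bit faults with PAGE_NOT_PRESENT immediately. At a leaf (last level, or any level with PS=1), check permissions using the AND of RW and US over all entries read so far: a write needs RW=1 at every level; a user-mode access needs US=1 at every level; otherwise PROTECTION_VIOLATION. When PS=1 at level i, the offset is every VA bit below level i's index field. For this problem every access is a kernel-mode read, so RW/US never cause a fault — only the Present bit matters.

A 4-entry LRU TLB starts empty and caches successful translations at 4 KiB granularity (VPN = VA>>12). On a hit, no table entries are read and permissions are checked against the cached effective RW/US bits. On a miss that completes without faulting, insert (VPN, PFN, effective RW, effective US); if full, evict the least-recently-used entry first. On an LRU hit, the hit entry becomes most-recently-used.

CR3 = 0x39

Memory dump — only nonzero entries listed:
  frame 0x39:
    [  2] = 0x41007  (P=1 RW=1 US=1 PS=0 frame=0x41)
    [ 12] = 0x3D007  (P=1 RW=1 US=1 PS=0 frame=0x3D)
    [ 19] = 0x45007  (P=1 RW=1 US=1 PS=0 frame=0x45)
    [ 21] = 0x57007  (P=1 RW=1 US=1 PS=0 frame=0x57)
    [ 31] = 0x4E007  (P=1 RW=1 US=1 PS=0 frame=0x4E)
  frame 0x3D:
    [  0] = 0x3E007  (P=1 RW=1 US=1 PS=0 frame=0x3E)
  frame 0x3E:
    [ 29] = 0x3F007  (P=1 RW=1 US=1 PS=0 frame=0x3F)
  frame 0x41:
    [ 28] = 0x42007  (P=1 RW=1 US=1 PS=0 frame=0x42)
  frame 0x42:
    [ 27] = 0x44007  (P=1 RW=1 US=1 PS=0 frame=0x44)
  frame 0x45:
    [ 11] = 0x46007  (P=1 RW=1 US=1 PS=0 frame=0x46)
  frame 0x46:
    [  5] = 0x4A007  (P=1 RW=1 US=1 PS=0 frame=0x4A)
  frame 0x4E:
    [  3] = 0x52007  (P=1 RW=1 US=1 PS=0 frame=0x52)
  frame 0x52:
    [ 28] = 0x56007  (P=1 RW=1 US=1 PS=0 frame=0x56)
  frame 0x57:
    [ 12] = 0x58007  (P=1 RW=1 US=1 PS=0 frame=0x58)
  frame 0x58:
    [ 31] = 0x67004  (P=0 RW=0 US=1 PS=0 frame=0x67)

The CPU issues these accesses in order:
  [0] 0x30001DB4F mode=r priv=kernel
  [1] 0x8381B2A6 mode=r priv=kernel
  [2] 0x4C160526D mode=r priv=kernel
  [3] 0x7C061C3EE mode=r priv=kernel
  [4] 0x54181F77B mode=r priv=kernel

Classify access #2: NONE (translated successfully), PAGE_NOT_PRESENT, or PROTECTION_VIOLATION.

Walk each access:
#0 VA=0x30001DB4F (r,kernel):
  L0: frame=0x39 idx=12 entry=0x3D007 [P=1 RW=1 US=1 PS=0]
  L1: frame=0x3D idx=0 entry=0x3E007 [P=1 RW=1 US=1 PS=0]
  L2: frame=0x3E idx=29 entry=0x3F007 [P=1 RW=1 US=1 PS=0]
  → PA=0x3FB4F  (3 entries read)
#1 VA=0x8381B2A6 (r,kernel):
  L0: frame=0x39 idx=2 entry=0x41007 [P=1 RW=1 US=1 PS=0]
  L1: frame=0x41 idx=28 entry=0x42007 [P=1 RW=1 US=1 PS=0]
  L2: frame=0x42 idx=27 entry=0x44007 [P=1 RW=1 US=1 PS=0]
  → PA=0x442A6  (3 entries read)
#2 VA=0x4C160526D (r,kernel):
  L0: frame=0x39 idx=19 entry=0x45007 [P=1 RW=1 US=1 PS=0]
  L1: frame=0x45 idx=11 entry=0x46007 [P=1 RW=1 US=1 PS=0]
  L2: frame=0x46 idx=5 entry=0x4A007 [P=1 RW=1 US=1 PS=0]
  → PA=0x4A26D  (3 entries read)
#3 VA=0x7C061C3EE (r,kernel):
  L0: frame=0x39 idx=31 entry=0x4E007 [P=1 RW=1 US=1 PS=0]
  L1: frame=0x4E idx=3 entry=0x52007 [P=1 RW=1 US=1 PS=0]
  L2: frame=0x52 idx=28 entry=0x56007 [P=1 RW=1 US=1 PS=0]
  → PA=0x563EE  (3 entries read)
#4 VA=0x54181F77B (r,kernel):
  L0: frame=0x39 idx=21 entry=0x57007 [P=1 RW=1 US=1 PS=0]
  L1: frame=0x57 idx=12 entry=0x58007 [P=1 RW=1 US=1 PS=0]
  L2: frame=0x58 idx=31 entry=0x67004 [P=0 RW=0 US=1 PS=0]
  → PAGE_NOT_PRESENT  (3 entries read)

Access #2 fault: NONE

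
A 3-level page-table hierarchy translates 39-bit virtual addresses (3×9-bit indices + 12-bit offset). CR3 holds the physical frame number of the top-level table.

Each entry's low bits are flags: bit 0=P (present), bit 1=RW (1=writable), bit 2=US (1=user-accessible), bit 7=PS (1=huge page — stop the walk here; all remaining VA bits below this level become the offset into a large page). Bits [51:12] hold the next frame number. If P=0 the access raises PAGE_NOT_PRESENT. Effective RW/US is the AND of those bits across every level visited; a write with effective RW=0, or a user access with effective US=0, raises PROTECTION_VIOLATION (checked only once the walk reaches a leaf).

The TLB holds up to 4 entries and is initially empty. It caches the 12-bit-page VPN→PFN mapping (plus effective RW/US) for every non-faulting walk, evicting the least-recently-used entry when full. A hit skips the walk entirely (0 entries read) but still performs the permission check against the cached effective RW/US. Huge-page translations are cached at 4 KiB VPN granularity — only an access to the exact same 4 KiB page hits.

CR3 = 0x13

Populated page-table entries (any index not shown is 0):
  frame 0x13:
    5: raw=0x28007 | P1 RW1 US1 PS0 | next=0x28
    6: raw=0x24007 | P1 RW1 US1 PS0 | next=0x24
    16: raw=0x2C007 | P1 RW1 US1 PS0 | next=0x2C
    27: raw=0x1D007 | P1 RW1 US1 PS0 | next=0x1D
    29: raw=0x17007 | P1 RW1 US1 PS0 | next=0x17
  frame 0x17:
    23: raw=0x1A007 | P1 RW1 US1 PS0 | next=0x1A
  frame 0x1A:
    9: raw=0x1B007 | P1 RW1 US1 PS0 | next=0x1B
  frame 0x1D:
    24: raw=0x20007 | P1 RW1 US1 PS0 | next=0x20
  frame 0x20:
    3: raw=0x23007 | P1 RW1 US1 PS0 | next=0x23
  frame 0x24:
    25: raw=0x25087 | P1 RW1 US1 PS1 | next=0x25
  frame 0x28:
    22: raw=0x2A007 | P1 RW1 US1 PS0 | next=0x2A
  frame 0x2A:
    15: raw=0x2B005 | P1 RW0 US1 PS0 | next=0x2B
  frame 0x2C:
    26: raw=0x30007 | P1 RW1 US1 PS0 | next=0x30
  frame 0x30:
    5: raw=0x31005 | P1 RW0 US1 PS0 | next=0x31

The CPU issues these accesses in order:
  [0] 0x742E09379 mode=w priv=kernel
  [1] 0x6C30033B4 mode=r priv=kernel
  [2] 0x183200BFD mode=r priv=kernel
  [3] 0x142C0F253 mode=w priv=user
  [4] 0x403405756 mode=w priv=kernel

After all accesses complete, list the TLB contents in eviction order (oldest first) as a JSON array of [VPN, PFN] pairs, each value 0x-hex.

Per-access translation:
#0 VA=0x742E09379 (w,kernel):
  L0: frame=0x13 idx=29 entry=0x17007 [P=1 RW=1 US=1 PS=0]
  L1: frame=0x17 idx=23 entry=0x1A007 [P=1 RW=1 US=1 PS=0]
  L2: frame=0x1A idx=9 entry=0x1B007 [P=1 RW=1 US=1 PS=0]
  → PA=0x1B379  (3 entries read)
#1 VA=0x6C30033B4 (r,kernel):
  L0: frame=0x13 idx=27 entry=0x1D007 [P=1 RW=1 US=1 PS=0]
  L1: frame=0x1D idx=24 entry=0x20007 [P=1 RW=1 US=1 PS=0]
  L2: frame=0x20 idx=3 entry=0x23007 [P=1 RW=1 US=1 PS=0]
  → PA=0x233B4  (3 entries read)
#2 VA=0x183200BFD (r,kernel):
  L0: frame=0x13 idx=6 entry=0x24007 [P=1 RW=1 US=1 PS=0]
  L1: frame=0x24 idx=25 entry=0x25087 [P=1 RW=1 US=1 PS=1]
  → PA=0x25BFD (huge @L1)  (2 entries read)
#3 VA=0x142C0F253 (w,user):
  L0: frame=0x13 idx=5 entry=0x28007 [P=1 RW=1 US=1 PS=0]
  L1: frame=0x28 idx=22 entry=0x2A007 [P=1 RW=1 US=1 PS=0]
  L2: frame=0x2A idx=15 entry=0x2B005 [P=1 RW=0 US=1 PS=0]
  → PROTECTION_VIOLATION  (3 entries read)
#4 VA=0x403405756 (w,kernel):
  L0: frame=0x13 idx=16 entry=0x2C007 [P=1 RW=1 US=1 PS=0]
  L1: frame=0x2C idx=26 entry=0x30007 [P=1 RW=1 US=1 PS=0]
  L2: frame=0x30 idx=5 entry=0x31005 [P=1 RW=0 US=1 PS=0]
  → PROTECTION_VIOLATION  (3 entries read)

TLB: [["0x742E09", "0x1B"], ["0x6C3003", "0x23"], ["0x183200", "0x25"]]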